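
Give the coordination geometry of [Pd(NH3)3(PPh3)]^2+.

Summing ligand charges against the +2 overall charge gives an oxidation state of +2 for palladium.
Pd sits in group 10, so the d-electron count is 10 − 2 = 8.
Coordination number: 4.
A 4d d⁸ ion has a large crystal-field splitting; square planar leaves the high-energy d_{x²−y²} orbital empty and maximises CFSE.

square planar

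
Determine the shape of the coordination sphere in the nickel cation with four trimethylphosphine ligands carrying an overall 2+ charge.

Ligand charges: trimethylphosphine is neutral. With an overall charge of +2 the nickel centre must be in the +2 oxidation state.
Group 10 minus oxidation state 2 gives a d⁸ configuration.
With 4 monodentate ligands the coordination number is 4.
Trimethylphosphine is a strong-field ligand (high in the spectrochemical series).
A 3d d⁸ ion with strong-field ligands gains enough CFSE to favour square planar over tetrahedral.

square planar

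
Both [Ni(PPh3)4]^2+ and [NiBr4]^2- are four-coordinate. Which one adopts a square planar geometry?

[Ni(PPh3)4]^2+

For [Ni(PPh3)4]^2+: Ligand charges: triphenylphosphine is neutral. With an overall charge of +2 the nickel centre must be in the +2 oxidation state. Nickel is a group-10 element; Ni(II) is therefore d⁸. Triphenylphosphine is a strong-field ligand (high in the spectrochemical series). A 3d d⁸ ion with strong-field ligands gains enough CFSE to favour square planar over tetrahedral. → square planar.
For [NiBr4]^2-: Summing ligand charges against the −2 overall charge gives an oxidation state of +2 for nickel. Nickel is a group-10 element; Ni(II) is therefore d⁸. Bromide is a weak-field ligand. With weak-field ligands the CFSE gain from square planar is small, so a 3d d⁸ ion takes the sterically preferred tetrahedral geometry. → tetrahedral.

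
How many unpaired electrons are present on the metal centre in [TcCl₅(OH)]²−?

Summing ligand charges against the −2 overall charge gives an oxidation state of +4 for technetium.
Technetium is a group-7 element; Tc(IV) is therefore d³.
In an octahedral field the d³ configuration is t₂g³e_g⁰ (only one arrangement possible), giving 3 unpaired electrons.

3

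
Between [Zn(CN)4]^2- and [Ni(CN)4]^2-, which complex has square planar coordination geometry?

[Ni(CN)4]^2-

For [Zn(CN)4]^2-: Summing ligand charges against the −2 overall charge gives an oxidation state of +2 for zinc. Zinc is a group-12 element; Zn(II) is therefore d¹⁰. A d¹⁰ ion has no crystal-field stabilisation preference between square planar and tetrahedral, so four ligands adopt the sterically favoured tetrahedral geometry. → tetrahedral.
For [Ni(CN)4]^2-: Ligand charges: each cyanide is −1. With an overall charge of −2 the nickel centre must be in the +2 oxidation state. Nickel is a group-10 element; Ni(II) is therefore d⁸. Cyanide is a strong-field ligand (high in the spectrochemical series). A 3d d⁸ ion with strong-field ligands gains enough CFSE to favour square planar over tetrahedral. → square planar.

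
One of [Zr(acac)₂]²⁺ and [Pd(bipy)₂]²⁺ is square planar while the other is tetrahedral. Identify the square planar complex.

For [Zr(acac)₂]²⁺: Summing ligand charges against the +2 overall charge gives an oxidation state of +4 for zirconium. Group 4 minus oxidation state 4 gives a d⁰ configuration. A d⁰ ion has no crystal-field stabilisation preference between square planar and tetrahedral, so four ligands adopt the sterically favoured tetrahedral geometry. → tetrahedral.
For [Pd(bipy)₂]²⁺: Summing ligand charges against the +2 overall charge gives an oxidation state of +2 for palladium. Pd sits in group 10, so the d-electron count is 10 − 2 = 8. A 4d d⁸ ion has a large crystal-field splitting; square planar leaves the high-energy d_{x²−y²} orbital empty and maximises CFSE. → square planar.

[Pd(bipy)₂]²⁺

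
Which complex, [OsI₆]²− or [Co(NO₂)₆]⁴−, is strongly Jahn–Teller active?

[Co(NO₂)₆]⁴−

[OsI₆]²−: Each iodide is −1; balancing the −2 overall charge requires Os(IV). Osmium is a group-8 element; Os(IV) is therefore d⁴. A 5d ion has a large Δₒ and is invariably low-spin. The d⁴ configuration leaves the e_g set evenly filled (or empty) — no strong Jahn–Teller driving force.
[Co(NO₂)₆]⁴−: Each nitro (N-bound nitrite) is −1; balancing the −4 overall charge requires Co(II). Cobalt is a group-9 element; Co(II) is therefore d⁷. Nitro (N-bound nitrite) is a strong-field ligand (high in the spectrochemical series) for a first-row metal, so the complex is low-spin. The t₂g⁶e_g¹ (low-spin) configuration has an unevenly filled e_g set; the Jahn–Teller theorem predicts a tetragonal distortion (typically axial elongation) to lift the degeneracy.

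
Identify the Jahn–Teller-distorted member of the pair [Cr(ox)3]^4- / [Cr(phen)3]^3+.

[Cr(ox)3]^4-: Each oxalate is −2; balancing the −4 overall charge requires Cr(II). Group 6 minus oxidation state 2 gives a d⁴ configuration. Oxalate is a weak-field ligand for a first-row metal, so the complex is high-spin. The t₂g³e_g¹ (high-spin) configuration has an unevenly filled e_g set; the Jahn–Teller theorem predicts a tetragonal distortion (typically axial elongation) to lift the degeneracy.
[Cr(phen)3]^3+: Ligand charges: 1,10-phenanthroline is neutral. With an overall charge of +3 the chromium centre must be in the +3 oxidation state. Group 6 minus oxidation state 3 gives a d³ configuration. The d³ configuration leaves the e_g set evenly filled (or empty) — no strong Jahn–Teller driving force.

[Cr(ox)3]^4-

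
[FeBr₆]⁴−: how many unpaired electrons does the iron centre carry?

Summing ligand charges against the −4 overall charge gives an oxidation state of +2 for iron.
Group 8 minus oxidation state 2 gives a d⁶ configuration.
The spin state decides the count: Bromide is a weak-field ligand for a first-row metal, so the complex is high-spin.
An octahedral high-spin d⁶ ion is t₂g⁴e_g², giving 4 unpaired electrons.

4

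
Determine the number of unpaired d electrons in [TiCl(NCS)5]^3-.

Each chloride is −1; each isothiocyanate is −1; balancing the −3 overall charge requires Ti(III).
Ti sits in group 4, so the d-electron count is 4 − 3 = 1.
In an octahedral field the d¹ configuration is t₂g¹e_g⁰ (only one arrangement possible), giving 1 unpaired electron.

1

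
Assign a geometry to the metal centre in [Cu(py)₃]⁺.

trigonal planar

Ligand charges: pyridine is neutral. With an overall charge of +1 the copper centre must be in the +1 oxidation state.
Copper is a group-11 element; Cu(I) is therefore d¹⁰.
With 3 monodentate ligands the coordination number is 3.
Three ligands around a d¹⁰ centre minimise repulsion in a trigonal-planar arrangement.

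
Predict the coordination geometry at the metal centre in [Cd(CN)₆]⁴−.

octahedral

Each cyanide is −1; balancing the −4 overall charge requires Cd(II).
Cd sits in group 12, so the d-electron count is 12 − 2 = 10.
Coordination number: 6.
Six donors around a single metal centre give an octahedral coordination sphere.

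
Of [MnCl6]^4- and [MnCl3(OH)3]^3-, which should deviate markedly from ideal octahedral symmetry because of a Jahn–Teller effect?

[MnCl3(OH)3]^3-

[MnCl6]^4-: Summing ligand charges against the −4 overall charge gives an oxidation state of +2 for manganese. Group 7 minus oxidation state 2 gives a d⁵ configuration. Chloride is a weak-field ligand for a first-row metal, so the complex is high-spin. The d⁵ configuration leaves the e_g set evenly filled (or empty) — no strong Jahn–Teller driving force.
[MnCl3(OH)3]^3-: Summing ligand charges against the −3 overall charge gives an oxidation state of +3 for manganese. Manganese is a group-7 element; Mn(III) is therefore d⁴. Chloride and hydroxide are weak-field ligands for a first-row metal, so the complex is high-spin. The t₂g³e_g¹ (high-spin) configuration has an unevenly filled e_g set; the Jahn–Teller theorem predicts a tetragonal distortion (typically axial elongation) to lift the degeneracy.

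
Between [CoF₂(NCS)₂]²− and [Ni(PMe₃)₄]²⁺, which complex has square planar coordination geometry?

For [CoF₂(NCS)₂]²−: Ligand charges: each fluoride is −1; each isothiocyanate is −1. With an overall charge of −2 the cobalt centre must be in the +2 oxidation state. Group 9 minus oxidation state 2 gives a d⁷ configuration. For a high-spin 3d d⁷ ion with weak-field ligands the small Δₜ gives little square-planar CFSE advantage, so four ligands adopt the sterically favoured tetrahedral geometry. → tetrahedral.
For [Ni(PMe₃)₄]²⁺: Trimethylphosphine is neutral; balancing the +2 overall charge requires Ni(II). Nickel is a group-10 element; Ni(II) is therefore d⁸. Trimethylphosphine is a strong-field ligand (high in the spectrochemical series). A 3d d⁸ ion with strong-field ligands gains enough CFSE to favour square planar over tetrahedral. → square planar.

[Ni(PMe₃)₄]²⁺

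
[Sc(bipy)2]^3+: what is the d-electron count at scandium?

d⁰

Ligand charges: 2,2′-bipyridine is neutral. With an overall charge of +3 the scandium centre must be in the +3 oxidation state.
Scandium is a group-3 element; Sc(III) is therefore d⁰.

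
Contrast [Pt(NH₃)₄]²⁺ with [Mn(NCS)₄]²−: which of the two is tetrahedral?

For [Pt(NH₃)₄]²⁺: Ligand charges: ammonia is neutral. With an overall charge of +2 the platinum centre must be in the +2 oxidation state. Platinum is a group-10 element; Pt(II) is therefore d⁸. A 5d d⁸ ion has a large crystal-field splitting; square planar leaves the high-energy d_{x²−y²} orbital empty and maximises CFSE. → square planar.
For [Mn(NCS)₄]²−: Each isothiocyanate is −1; balancing the −2 overall charge requires Mn(II). Manganese is a group-7 element; Mn(II) is therefore d⁵. A high-spin d⁵ ion has zero CFSE in either geometry, so four ligands adopt the sterically favoured tetrahedral geometry. → tetrahedral.

[Mn(NCS)₄]²−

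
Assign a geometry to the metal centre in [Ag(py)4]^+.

tetrahedral

Ligand charges: pyridine is neutral. With an overall charge of +1 the silver centre must be in the +1 oxidation state.
Ag sits in group 11, so the d-electron count is 11 − 1 = 10.
With 4 monodentate ligands the coordination number is 4.
A d¹⁰ ion has no crystal-field stabilisation preference between square planar and tetrahedral, so four ligands adopt the sterically favoured tetrahedral geometry.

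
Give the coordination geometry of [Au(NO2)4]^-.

square planar

Ligand charges: each nitro (N-bound nitrite) is −1. With an overall charge of −1 the gold centre must be in the +3 oxidation state.
Group 11 minus oxidation state 3 gives a d⁸ configuration.
With 4 monodentate ligands the coordination number is 4.
A 5d d⁸ ion has a large crystal-field splitting; square planar leaves the high-energy d_{x²−y²} orbital empty and maximises CFSE.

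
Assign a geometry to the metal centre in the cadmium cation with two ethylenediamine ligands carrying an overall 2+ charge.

Ethylenediamine is neutral; balancing the +2 overall charge requires Cd(II).
Cd sits in group 12, so the d-electron count is 12 − 2 = 10.
Counting donor atoms: 2×ethylenediamine (bidentate) → 4 donors. Coordination number = 4.
A d¹⁰ ion has no crystal-field stabilisation preference between square planar and tetrahedral, so four ligands adopt the sterically favoured tetrahedral geometry.

tetrahedral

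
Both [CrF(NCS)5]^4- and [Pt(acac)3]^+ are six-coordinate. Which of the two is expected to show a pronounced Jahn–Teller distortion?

[CrF(NCS)5]^4-

[CrF(NCS)5]^4-: Summing ligand charges against the −4 overall charge gives an oxidation state of +2 for chromium. Cr sits in group 6, so the d-electron count is 6 − 2 = 4. Fluoride and isothiocyanate are weak-field ligands for a first-row metal, so the complex is high-spin. The t₂g³e_g¹ (high-spin) configuration has an unevenly filled e_g set; the Jahn–Teller theorem predicts a tetragonal distortion (typically axial elongation) to lift the degeneracy.
[Pt(acac)3]^+: Summing ligand charges against the +1 overall charge gives an oxidation state of +4 for platinum. Group 10 minus oxidation state 4 gives a d⁶ configuration. A 5d ion has a large Δₒ and is invariably low-spin. The d⁶ configuration leaves the e_g set evenly filled (or empty) — no strong Jahn–Teller driving force.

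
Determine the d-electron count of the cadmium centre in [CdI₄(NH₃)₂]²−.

Summing ligand charges against the −2 overall charge gives an oxidation state of +2 for cadmium.
Group 12 minus oxidation state 2 gives a d¹⁰ configuration.

d10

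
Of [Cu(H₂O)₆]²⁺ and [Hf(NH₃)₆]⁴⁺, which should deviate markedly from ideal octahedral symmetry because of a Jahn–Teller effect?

[Cu(H₂O)₆]²⁺

[Cu(H₂O)₆]²⁺: Ligand charges: water is neutral. With an overall charge of +2 the copper centre must be in the +2 oxidation state. Copper is a group-11 element; Cu(II) is therefore d⁹. The t₂g⁶e_g³ configuration has an unevenly filled e_g set; the Jahn–Teller theorem predicts a tetragonal distortion (typically axial elongation) to lift the degeneracy.
[Hf(NH₃)₆]⁴⁺: Ammonia is neutral; balancing the +4 overall charge requires Hf(IV). Group 4 minus oxidation state 4 gives a d⁰ configuration. The d⁰ configuration leaves the e_g set evenly filled (or empty) — no strong Jahn–Teller driving force.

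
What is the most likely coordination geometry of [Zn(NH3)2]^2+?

Ammonia is neutral; balancing the +2 overall charge requires Zn(II).
Zn sits in group 12, so the d-electron count is 12 − 2 = 10.
With 2 monodentate ligands the coordination number is 2.
A d¹⁰ ion with only two ligands adopts a linear arrangement (sp hybridisation; no CFSE preference).

linear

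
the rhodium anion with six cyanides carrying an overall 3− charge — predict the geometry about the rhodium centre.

octahedral

Summing ligand charges against the −3 overall charge gives an oxidation state of +3 for rhodium.
Group 9 minus oxidation state 3 gives a d⁶ configuration.
With 6 monodentate ligands the coordination number is 6.
Six donors around a single metal centre give an octahedral coordination sphere.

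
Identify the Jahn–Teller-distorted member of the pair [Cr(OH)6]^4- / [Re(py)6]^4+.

[Cr(OH)6]^4-: Summing ligand charges against the −4 overall charge gives an oxidation state of +2 for chromium. Cr sits in group 6, so the d-electron count is 6 − 2 = 4. Hydroxide is a weak-field ligand for a first-row metal, so the complex is high-spin. The t₂g³e_g¹ (high-spin) configuration has an unevenly filled e_g set; the Jahn–Teller theorem predicts a tetragonal distortion (typically axial elongation) to lift the degeneracy.
[Re(py)6]^4+: Pyridine is neutral; balancing the +4 overall charge requires Re(IV). Rhenium is a group-7 element; Re(IV) is therefore d³. The d³ configuration leaves the e_g set evenly filled (or empty) — no strong Jahn–Teller driving force.

[Cr(OH)6]^4-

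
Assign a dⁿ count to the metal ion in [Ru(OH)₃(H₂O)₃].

d5

Summing ligand charges against the 0 overall charge gives an oxidation state of +3 for ruthenium.
Ru sits in group 8, so the d-electron count is 8 − 3 = 5.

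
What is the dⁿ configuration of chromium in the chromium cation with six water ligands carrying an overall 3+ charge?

d³

Ligand charges: water is neutral. With an overall charge of +3 the chromium centre must be in the +3 oxidation state.
Group 6 minus oxidation state 3 gives a d³ configuration.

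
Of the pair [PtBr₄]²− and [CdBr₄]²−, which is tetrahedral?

For [PtBr₄]²−: Summing ligand charges against the −2 overall charge gives an oxidation state of +2 for platinum. Platinum is a group-10 element; Pt(II) is therefore d⁸. A 5d d⁸ ion has a large crystal-field splitting; square planar leaves the high-energy d_{x²−y²} orbital empty and maximises CFSE. → square planar.
For [CdBr₄]²−: Summing ligand charges against the −2 overall charge gives an oxidation state of +2 for cadmium. Cadmium is a group-12 element; Cd(II) is therefore d¹⁰. A d¹⁰ ion has no crystal-field stabilisation preference between square planar and tetrahedral, so four ligands adopt the sterically favoured tetrahedral geometry. → tetrahedral.

[CdBr₄]²−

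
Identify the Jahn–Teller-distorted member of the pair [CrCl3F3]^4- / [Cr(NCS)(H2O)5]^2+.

[CrCl3F3]^4-: Summing ligand charges against the −4 overall charge gives an oxidation state of +2 for chromium. Group 6 minus oxidation state 2 gives a d⁴ configuration. Chloride and fluoride are weak-field ligands for a first-row metal, so the complex is high-spin. The t₂g³e_g¹ (high-spin) configuration has an unevenly filled e_g set; the Jahn–Teller theorem predicts a tetragonal distortion (typically axial elongation) to lift the degeneracy.
[Cr(NCS)(H2O)5]^2+: Each isothiocyanate is −1; water is neutral; balancing the +2 overall charge requires Cr(III). Cr sits in group 6, so the d-electron count is 6 − 3 = 3. The d³ configuration leaves the e_g set evenly filled (or empty) — no strong Jahn–Teller driving force.

[CrCl3F3]^4-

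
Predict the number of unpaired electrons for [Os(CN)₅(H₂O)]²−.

1

Each cyanide is −1; water is neutral; balancing the −2 overall charge requires Os(III).
Os sits in group 8, so the d-electron count is 8 − 3 = 5.
The spin state decides the count: a 5d ion has a large Δₒ and is invariably low-spin.
An octahedral low-spin d⁵ ion is t₂g⁵e_g⁰, giving 1 unpaired electron.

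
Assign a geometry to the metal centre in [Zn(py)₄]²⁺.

tetrahedral

Ligand charges: pyridine is neutral. With an overall charge of +2 the zinc centre must be in the +2 oxidation state.
Group 12 minus oxidation state 2 gives a d¹⁰ configuration.
Coordination number: 4.
A d¹⁰ ion has no crystal-field stabilisation preference between square planar and tetrahedral, so four ligands adopt the sterically favoured tetrahedral geometry.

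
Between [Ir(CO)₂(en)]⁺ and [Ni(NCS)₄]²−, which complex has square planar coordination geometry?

[Ir(CO)₂(en)]⁺

For [Ir(CO)₂(en)]⁺: Carbonyl is neutral; ethylenediamine is neutral; balancing the +1 overall charge requires Ir(I). Ir sits in group 9, so the d-electron count is 9 − 1 = 8. A 5d d⁸ ion has a large crystal-field splitting; square planar leaves the high-energy d_{x²−y²} orbital empty and maximises CFSE. → square planar.
For [Ni(NCS)₄]²−: Ligand charges: each isothiocyanate is −1. With an overall charge of −2 the nickel centre must be in the +2 oxidation state. Nickel is a group-10 element; Ni(II) is therefore d⁸. Isothiocyanate is a weak-field ligand. With weak-field ligands the CFSE gain from square planar is small, so a 3d d⁸ ion takes the sterically preferred tetrahedral geometry. → tetrahedral.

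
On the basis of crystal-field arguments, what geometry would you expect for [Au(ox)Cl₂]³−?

tetrahedral

Summing ligand charges against the −3 overall charge gives an oxidation state of +1 for gold.
Group 11 minus oxidation state 1 gives a d¹⁰ configuration.
Counting donor atoms: 1×oxalate (bidentate) → 2 donors; 2×chloride (monodentate) → 2 donors. Coordination number = 4.
A d¹⁰ ion has no crystal-field stabilisation preference between square planar and tetrahedral, so four ligands adopt the sterically favoured tetrahedral geometry.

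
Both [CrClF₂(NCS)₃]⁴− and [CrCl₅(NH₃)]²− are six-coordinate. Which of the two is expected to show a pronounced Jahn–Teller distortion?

[CrClF₂(NCS)₃]⁴−: Summing ligand charges against the −4 overall charge gives an oxidation state of +2 for chromium. Chromium is a group-6 element; Cr(II) is therefore d⁴. Chloride, fluoride, and isothiocyanate are weak-field ligands for a first-row metal, so the complex is high-spin. The t₂g³e_g¹ (high-spin) configuration has an unevenly filled e_g set; the Jahn–Teller theorem predicts a tetragonal distortion (typically axial elongation) to lift the degeneracy.
[CrCl₅(NH₃)]²−: Ligand charges: each chloride is −1; ammonia is neutral. With an overall charge of −2 the chromium centre must be in the +3 oxidation state. Chromium is a group-6 element; Cr(III) is therefore d³. The d³ configuration leaves the e_g set evenly filled (or empty) — no strong Jahn–Teller driving force.

[CrClF₂(NCS)₃]⁴−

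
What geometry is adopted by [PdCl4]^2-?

Each chloride is −1; balancing the −2 overall charge requires Pd(II).
Palladium is a group-10 element; Pd(II) is therefore d⁸.
With 4 monodentate ligands the coordination number is 4.
A 4d d⁸ ion has a large crystal-field splitting; square planar leaves the high-energy d_{x²−y²} orbital empty and maximises CFSE.

square planar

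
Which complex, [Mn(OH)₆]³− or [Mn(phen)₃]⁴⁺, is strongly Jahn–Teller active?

[Mn(OH)₆]³−: Each hydroxide is −1; balancing the −3 overall charge requires Mn(III). Manganese is a group-7 element; Mn(III) is therefore d⁴. Hydroxide is a weak-field ligand for a first-row metal, so the complex is high-spin. The t₂g³e_g¹ (high-spin) configuration has an unevenly filled e_g set; the Jahn–Teller theorem predicts a tetragonal distortion (typically axial elongation) to lift the degeneracy.
[Mn(phen)₃]⁴⁺: Summing ligand charges against the +4 overall charge gives an oxidation state of +4 for manganese. Mn sits in group 7, so the d-electron count is 7 − 4 = 3. The d³ configuration leaves the e_g set evenly filled (or empty) — no strong Jahn–Teller driving force.

[Mn(OH)₆]³−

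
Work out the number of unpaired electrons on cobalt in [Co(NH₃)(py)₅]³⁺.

0

Ligand charges: ammonia is neutral; pyridine is neutral. With an overall charge of +3 the cobalt centre must be in the +3 oxidation state.
Cobalt is a group-9 element; Co(III) is therefore d⁶.
The spin state decides the count: Co(III) has an exceptionally large octahedral splitting and is low-spin with essentially every ligand except fluoride.
An octahedral low-spin d⁶ ion is t₂g⁶e_g⁰, giving 0 unpaired electrons.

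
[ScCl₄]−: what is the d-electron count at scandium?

Each chloride is −1; balancing the −1 overall charge requires Sc(III).
Group 3 minus oxidation state 3 gives a d⁰ configuration.

d⁰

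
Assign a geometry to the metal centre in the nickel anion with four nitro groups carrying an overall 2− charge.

Summing ligand charges against the −2 overall charge gives an oxidation state of +2 for nickel.
Group 10 minus oxidation state 2 gives a d⁸ configuration.
With 4 monodentate ligands the coordination number is 4.
Nitro (N-bound nitrite) is a strong-field ligand (high in the spectrochemical series).
A 3d d⁸ ion with strong-field ligands gains enough CFSE to favour square planar over tetrahedral.

square planar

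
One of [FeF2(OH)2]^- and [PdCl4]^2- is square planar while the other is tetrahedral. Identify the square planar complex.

[PdCl4]^2-

For [FeF2(OH)2]^-: Ligand charges: each fluoride is −1; each hydroxide is −1. With an overall charge of −1 the iron centre must be in the +3 oxidation state. Iron is a group-8 element; Fe(III) is therefore d⁵. A high-spin d⁵ ion has zero CFSE in either geometry, so four ligands adopt the sterically favoured tetrahedral geometry. → tetrahedral.
For [PdCl4]^2-: Each chloride is −1; balancing the −2 overall charge requires Pd(II). Palladium is a group-10 element; Pd(II) is therefore d⁸. A 4d d⁸ ion has a large crystal-field splitting; square planar leaves the high-energy d_{x²−y²} orbital empty and maximises CFSE. → square planar.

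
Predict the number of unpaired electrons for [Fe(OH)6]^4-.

4 unpaired electrons

Ligand charges: each hydroxide is −1. With an overall charge of −4 the iron centre must be in the +2 oxidation state.
Fe sits in group 8, so the d-electron count is 8 − 2 = 6.
The spin state decides the count: Hydroxide is a weak-field ligand for a first-row metal, so the complex is high-spin.
An octahedral high-spin d⁶ ion is t₂g⁴e_g², giving 4 unpaired electrons.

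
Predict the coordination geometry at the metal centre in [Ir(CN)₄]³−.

Summing ligand charges against the −3 overall charge gives an oxidation state of +1 for iridium.
Ir sits in group 9, so the d-electron count is 9 − 1 = 8.
Coordination number: 4.
A 5d d⁸ ion has a large crystal-field splitting; square planar leaves the high-energy d_{x²−y²} orbital empty and maximises CFSE.

square planar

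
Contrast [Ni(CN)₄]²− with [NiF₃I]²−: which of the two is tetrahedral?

[NiF₃I]²−

For [Ni(CN)₄]²−: Ligand charges: each cyanide is −1. With an overall charge of −2 the nickel centre must be in the +2 oxidation state. Group 10 minus oxidation state 2 gives a d⁸ configuration. Cyanide is a strong-field ligand (high in the spectrochemical series). A 3d d⁸ ion with strong-field ligands gains enough CFSE to favour square planar over tetrahedral. → square planar.
For [NiF₃I]²−: Ligand charges: each fluoride is −1; each iodide is −1. With an overall charge of −2 the nickel centre must be in the +2 oxidation state. Ni sits in group 10, so the d-electron count is 10 − 2 = 8. Fluoride and iodide are weak-field ligands. With weak-field ligands the CFSE gain from square planar is small, so a 3d d⁸ ion takes the sterically preferred tetrahedral geometry. → tetrahedral.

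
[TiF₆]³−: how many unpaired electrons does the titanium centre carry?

1

Each fluoride is −1; balancing the −3 overall charge requires Ti(III).
Group 4 minus oxidation state 3 gives a d¹ configuration.
In an octahedral field the d¹ configuration is t₂g¹e_g⁰ (only one arrangement possible), giving 1 unpaired electron.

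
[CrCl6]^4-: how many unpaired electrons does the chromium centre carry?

Summing ligand charges against the −4 overall charge gives an oxidation state of +2 for chromium.
Group 6 minus oxidation state 2 gives a d⁴ configuration.
The spin state decides the count: Chloride is a weak-field ligand for a first-row metal, so the complex is high-spin.
An octahedral high-spin d⁴ ion is t₂g³e_g¹, giving 4 unpaired electrons.

4 unpaired electrons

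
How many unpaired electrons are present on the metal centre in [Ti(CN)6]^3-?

Summing ligand charges against the −3 overall charge gives an oxidation state of +3 for titanium.
Ti sits in group 4, so the d-electron count is 4 − 3 = 1.
In an octahedral field the d¹ configuration is t₂g¹e_g⁰ (only one arrangement possible), giving 1 unpaired electron.

1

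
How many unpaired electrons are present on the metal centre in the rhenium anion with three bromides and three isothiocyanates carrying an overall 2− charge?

3 unpaired electrons

Each bromide is −1; each isothiocyanate is −1; balancing the −2 overall charge requires Re(IV).
Group 7 minus oxidation state 4 gives a d³ configuration.
In an octahedral field the d³ configuration is t₂g³e_g⁰ (only one arrangement possible), giving 3 unpaired electrons.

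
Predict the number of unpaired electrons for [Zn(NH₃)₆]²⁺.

Ligand charges: ammonia is neutral. With an overall charge of +2 the zinc centre must be in the +2 oxidation state.
Group 12 minus oxidation state 2 gives a d¹⁰ configuration.
In an octahedral field the d¹⁰ configuration is t₂g⁶e_g⁴, giving 0 unpaired electrons.

0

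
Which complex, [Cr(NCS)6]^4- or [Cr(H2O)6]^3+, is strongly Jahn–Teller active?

[Cr(NCS)6]^4-

[Cr(NCS)6]^4-: Ligand charges: each isothiocyanate is −1. With an overall charge of −4 the chromium centre must be in the +2 oxidation state. Chromium is a group-6 element; Cr(II) is therefore d⁴. Isothiocyanate is a weak-field ligand for a first-row metal, so the complex is high-spin. The t₂g³e_g¹ (high-spin) configuration has an unevenly filled e_g set; the Jahn–Teller theorem predicts a tetragonal distortion (typically axial elongation) to lift the degeneracy.
[Cr(H2O)6]^3+: Summing ligand charges against the +3 overall charge gives an oxidation state of +3 for chromium. Cr sits in group 6, so the d-electron count is 6 − 3 = 3. The d³ configuration leaves the e_g set evenly filled (or empty) — no strong Jahn–Teller driving force.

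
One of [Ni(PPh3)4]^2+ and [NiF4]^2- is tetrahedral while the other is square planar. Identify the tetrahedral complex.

For [Ni(PPh3)4]^2+: Summing ligand charges against the +2 overall charge gives an oxidation state of +2 for nickel. Nickel is a group-10 element; Ni(II) is therefore d⁸. Triphenylphosphine is a strong-field ligand (high in the spectrochemical series). A 3d d⁸ ion with strong-field ligands gains enough CFSE to favour square planar over tetrahedral. → square planar.
For [NiF4]^2-: Each fluoride is −1; balancing the −2 overall charge requires Ni(II). Ni sits in group 10, so the d-electron count is 10 − 2 = 8. Fluoride is a weak-field ligand. With weak-field ligands the CFSE gain from square planar is small, so a 3d d⁸ ion takes the sterically preferred tetrahedral geometry. → tetrahedral.

[NiF4]^2-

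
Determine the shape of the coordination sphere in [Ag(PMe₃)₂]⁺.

Summing ligand charges against the +1 overall charge gives an oxidation state of +1 for silver.
Ag sits in group 11, so the d-electron count is 11 − 1 = 10.
Coordination number: 2.
A d¹⁰ ion with only two ligands adopts a linear arrangement (sp hybridisation; no CFSE preference).

linear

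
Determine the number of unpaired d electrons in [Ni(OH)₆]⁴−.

2 unpaired electrons

Each hydroxide is −1; balancing the −4 overall charge requires Ni(II).
Ni sits in group 10, so the d-electron count is 10 − 2 = 8.
In an octahedral field the d⁸ configuration is t₂g⁶e_g² (only one arrangement possible), giving 2 unpaired electrons.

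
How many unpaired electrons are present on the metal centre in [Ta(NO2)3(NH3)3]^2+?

0

Ligand charges: each nitro (N-bound nitrite) is −1; ammonia is neutral. With an overall charge of +2 the tantalum centre must be in the +5 oxidation state.
Ta sits in group 5, so the d-electron count is 5 − 5 = 0.
In an octahedral field the d⁰ configuration is t₂g⁰e_g⁰, giving 0 unpaired electrons.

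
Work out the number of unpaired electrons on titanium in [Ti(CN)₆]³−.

1

Summing ligand charges against the −3 overall charge gives an oxidation state of +3 for titanium.
Group 4 minus oxidation state 3 gives a d¹ configuration.
In an octahedral field the d¹ configuration is t₂g¹e_g⁰ (only one arrangement possible), giving 1 unpaired electron.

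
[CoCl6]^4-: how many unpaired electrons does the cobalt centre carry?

3 unpaired electrons

Summing ligand charges against the −4 overall charge gives an oxidation state of +2 for cobalt.
Group 9 minus oxidation state 2 gives a d⁷ configuration.
The spin state decides the count: Chloride is a weak-field ligand for a first-row metal, so the complex is high-spin.
An octahedral high-spin d⁷ ion is t₂g⁵e_g², giving 3 unpaired electrons.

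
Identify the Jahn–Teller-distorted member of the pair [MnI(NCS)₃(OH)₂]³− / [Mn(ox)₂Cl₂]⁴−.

[MnI(NCS)₃(OH)₂]³−

[MnI(NCS)₃(OH)₂]³−: Each iodide is −1; each isothiocyanate is −1; each hydroxide is −1; balancing the −3 overall charge requires Mn(III). Manganese is a group-7 element; Mn(III) is therefore d⁴. Hydroxide, iodide, and isothiocyanate are weak-field ligands for a first-row metal, so the complex is high-spin. The t₂g³e_g¹ (high-spin) configuration has an unevenly filled e_g set; the Jahn–Teller theorem predicts a tetragonal distortion (typically axial elongation) to lift the degeneracy.
[Mn(ox)₂Cl₂]⁴−: Ligand charges: each oxalate is −2; each chloride is −1. With an overall charge of −4 the manganese centre must be in the +2 oxidation state. Mn sits in group 7, so the d-electron count is 7 − 2 = 5. Chloride and oxalate are weak-field ligands for a first-row metal, so the complex is high-spin. The d⁵ configuration leaves the e_g set evenly filled (or empty) — no strong Jahn–Teller driving force.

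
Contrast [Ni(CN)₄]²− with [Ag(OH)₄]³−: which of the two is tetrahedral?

[Ag(OH)₄]³−

For [Ni(CN)₄]²−: Ligand charges: each cyanide is −1. With an overall charge of −2 the nickel centre must be in the +2 oxidation state. Group 10 minus oxidation state 2 gives a d⁸ configuration. Cyanide is a strong-field ligand (high in the spectrochemical series). A 3d d⁸ ion with strong-field ligands gains enough CFSE to favour square planar over tetrahedral. → square planar.
For [Ag(OH)₄]³−: Ligand charges: each hydroxide is −1. With an overall charge of −3 the silver centre must be in the +1 oxidation state. Group 11 minus oxidation state 1 gives a d¹⁰ configuration. A d¹⁰ ion has no crystal-field stabilisation preference between square planar and tetrahedral, so four ligands adopt the sterically favoured tetrahedral geometry. → tetrahedral.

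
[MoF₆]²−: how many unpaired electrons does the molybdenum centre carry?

Summing ligand charges against the −2 overall charge gives an oxidation state of +4 for molybdenum.
Group 6 minus oxidation state 4 gives a d² configuration.
In an octahedral field the d² configuration is t₂g²e_g⁰ (only one arrangement possible), giving 2 unpaired electrons.

2 unpaired electrons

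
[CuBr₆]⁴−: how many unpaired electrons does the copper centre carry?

Summing ligand charges against the −4 overall charge gives an oxidation state of +2 for copper.
Cu sits in group 11, so the d-electron count is 11 − 2 = 9.
In an octahedral field the d⁹ configuration is t₂g⁶e_g³ (only one arrangement possible), giving 1 unpaired electron.

1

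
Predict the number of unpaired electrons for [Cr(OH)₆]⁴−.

4 unpaired electrons

Each hydroxide is −1; balancing the −4 overall charge requires Cr(II).
Group 6 minus oxidation state 2 gives a d⁴ configuration.
The spin state decides the count: Hydroxide is a weak-field ligand for a first-row metal, so the complex is high-spin.
An octahedral high-spin d⁴ ion is t₂g³e_g¹, giving 4 unpaired electrons.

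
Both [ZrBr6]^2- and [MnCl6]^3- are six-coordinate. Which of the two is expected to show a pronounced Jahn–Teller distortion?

[MnCl6]^3-

[ZrBr6]^2-: Summing ligand charges against the −2 overall charge gives an oxidation state of +4 for zirconium. Group 4 minus oxidation state 4 gives a d⁰ configuration. The d⁰ configuration leaves the e_g set evenly filled (or empty) — no strong Jahn–Teller driving force.
[MnCl6]^3-: Ligand charges: each chloride is −1. With an overall charge of −3 the manganese centre must be in the +3 oxidation state. Mn sits in group 7, so the d-electron count is 7 − 3 = 4. Chloride is a weak-field ligand for a first-row metal, so the complex is high-spin. The t₂g³e_g¹ (high-spin) configuration has an unevenly filled e_g set; the Jahn–Teller theorem predicts a tetragonal distortion (typically axial elongation) to lift the degeneracy.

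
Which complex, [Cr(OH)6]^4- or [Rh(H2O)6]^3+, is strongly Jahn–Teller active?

[Cr(OH)6]^4-: Each hydroxide is −1; balancing the −4 overall charge requires Cr(II). Cr sits in group 6, so the d-electron count is 6 − 2 = 4. Hydroxide is a weak-field ligand for a first-row metal, so the complex is high-spin. The t₂g³e_g¹ (high-spin) configuration has an unevenly filled e_g set; the Jahn–Teller theorem predicts a tetragonal distortion (typically axial elongation) to lift the degeneracy.
[Rh(H2O)6]^3+: Summing ligand charges against the +3 overall charge gives an oxidation state of +3 for rhodium. Rh sits in group 9, so the d-electron count is 9 − 3 = 6. A 4d ion has a large Δₒ and is invariably low-spin. The d⁶ configuration leaves the e_g set evenly filled (or empty) — no strong Jahn–Teller driving force.

[Cr(OH)6]^4-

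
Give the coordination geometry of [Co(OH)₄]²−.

Summing ligand charges against the −2 overall charge gives an oxidation state of +2 for cobalt.
Cobalt is a group-9 element; Co(II) is therefore d⁷.
With 4 monodentate ligands the coordination number is 4.
Hydroxide is a weak-field ligand.
For a high-spin 3d d⁷ ion with weak-field ligands the small Δₜ gives little square-planar CFSE advantage, so four ligands adopt the sterically favoured tetrahedral geometry.

tetrahedral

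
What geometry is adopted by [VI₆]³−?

Ligand charges: each iodide is −1. With an overall charge of −3 the vanadium centre must be in the +3 oxidation state.
Group 5 minus oxidation state 3 gives a d² configuration.
Coordination number: 6.
Six donors around a single metal centre give an octahedral coordination sphere.

octahedral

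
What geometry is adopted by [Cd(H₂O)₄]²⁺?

Water is neutral; balancing the +2 overall charge requires Cd(II).
Cadmium is a group-12 element; Cd(II) is therefore d¹⁰.
Coordination number: 4.
A d¹⁰ ion has no crystal-field stabilisation preference between square planar and tetrahedral, so four ligands adopt the sterically favoured tetrahedral geometry.

tetrahedral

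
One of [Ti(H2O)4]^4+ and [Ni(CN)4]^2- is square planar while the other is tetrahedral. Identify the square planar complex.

[Ni(CN)4]^2-

For [Ti(H2O)4]^4+: Water is neutral; balancing the +4 overall charge requires Ti(IV). Titanium is a group-4 element; Ti(IV) is therefore d⁰. A d⁰ ion has no crystal-field stabilisation preference between square planar and tetrahedral, so four ligands adopt the sterically favoured tetrahedral geometry. → tetrahedral.
For [Ni(CN)4]^2-: Each cyanide is −1; balancing the −2 overall charge requires Ni(II). Group 10 minus oxidation state 2 gives a d⁸ configuration. Cyanide is a strong-field ligand (high in the spectrochemical series). A 3d d⁸ ion with strong-field ligands gains enough CFSE to favour square planar over tetrahedral. → square planar.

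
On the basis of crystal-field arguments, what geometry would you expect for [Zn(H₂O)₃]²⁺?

trigonal planar

Water is neutral; balancing the +2 overall charge requires Zn(II).
Group 12 minus oxidation state 2 gives a d¹⁰ configuration.
Coordination number: 3.
Three ligands around a d¹⁰ centre minimise repulsion in a trigonal-planar arrangement.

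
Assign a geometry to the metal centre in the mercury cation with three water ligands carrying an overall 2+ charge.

trigonal planar

Water is neutral; balancing the +2 overall charge requires Hg(II).
Hg sits in group 12, so the d-electron count is 12 − 2 = 10.
Coordination number: 3.
Three ligands around a d¹⁰ centre minimise repulsion in a trigonal-planar arrangement.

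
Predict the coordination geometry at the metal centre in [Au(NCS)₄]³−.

tetrahedral

Summing ligand charges against the −3 overall charge gives an oxidation state of +1 for gold.
Au sits in group 11, so the d-electron count is 11 − 1 = 10.
Coordination number: 4.
A d¹⁰ ion has no crystal-field stabilisation preference between square planar and tetrahedral, so four ligands adopt the sterically favoured tetrahedral geometry.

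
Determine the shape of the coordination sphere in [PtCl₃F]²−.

Each chloride is −1; each fluoride is −1; balancing the −2 overall charge requires Pt(II).
Group 10 minus oxidation state 2 gives a d⁸ configuration.
Coordination number: 4.
A 5d d⁸ ion has a large crystal-field splitting; square planar leaves the high-energy d_{x²−y²} orbital empty and maximises CFSE.

square planar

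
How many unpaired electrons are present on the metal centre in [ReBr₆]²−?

Ligand charges: each bromide is −1. With an overall charge of −2 the rhenium centre must be in the +4 oxidation state.
Rhenium is a group-7 element; Re(IV) is therefore d³.
In an octahedral field the d³ configuration is t₂g³e_g⁰ (only one arrangement possible), giving 3 unpaired electrons.

3 unpaired electrons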